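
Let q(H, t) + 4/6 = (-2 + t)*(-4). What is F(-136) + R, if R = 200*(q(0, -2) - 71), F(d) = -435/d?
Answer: -4541095/408 ≈ -11130.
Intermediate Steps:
q(H, t) = 22/3 - 4*t (q(H, t) = -⅔ + (-2 + t)*(-4) = -⅔ + (8 - 4*t) = 22/3 - 4*t)
R = -33400/3 (R = 200*((22/3 - 4*(-2)) - 71) = 200*((22/3 + 8) - 71) = 200*(46/3 - 71) = 200*(-167/3) = -33400/3 ≈ -11133.)
F(-136) + R = -435/(-136) - 33400/3 = -435*(-1/136) - 33400/3 = 435/136 - 33400/3 = -4541095/408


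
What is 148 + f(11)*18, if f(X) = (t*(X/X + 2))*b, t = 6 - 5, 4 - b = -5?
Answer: 634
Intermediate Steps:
b = 9 (b = 4 - 1*(-5) = 4 + 5 = 9)
t = 1
f(X) = 27 (f(X) = (1*(X/X + 2))*9 = (1*(1 + 2))*9 = (1*3)*9 = 3*9 = 27)
148 + f(11)*18 = 148 + 27*18 = 148 + 486 = 634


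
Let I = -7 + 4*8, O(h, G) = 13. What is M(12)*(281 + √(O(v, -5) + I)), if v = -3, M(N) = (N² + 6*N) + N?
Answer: 64068 + 228*√38 ≈ 65474.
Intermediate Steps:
M(N) = N² + 7*N
I = 25 (I = -7 + 32 = 25)
M(12)*(281 + √(O(v, -5) + I)) = (12*(7 + 12))*(281 + √(13 + 25)) = (12*19)*(281 + √38) = 228*(281 + √38) = 64068 + 228*√38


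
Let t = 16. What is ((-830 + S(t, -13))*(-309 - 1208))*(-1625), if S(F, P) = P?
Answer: -2078100375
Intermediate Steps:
((-830 + S(t, -13))*(-309 - 1208))*(-1625) = ((-830 - 13)*(-309 - 1208))*(-1625) = -843*(-1517)*(-1625) = 1278831*(-1625) = -2078100375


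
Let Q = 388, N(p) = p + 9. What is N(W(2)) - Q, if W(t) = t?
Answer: -377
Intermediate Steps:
N(p) = 9 + p
N(W(2)) - Q = (9 + 2) - 1*388 = 11 - 388 = -377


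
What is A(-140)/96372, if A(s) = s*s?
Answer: 4900/24093 ≈ 0.20338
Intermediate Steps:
A(s) = s**2
A(-140)/96372 = (-140)**2/96372 = 19600*(1/96372) = 4900/24093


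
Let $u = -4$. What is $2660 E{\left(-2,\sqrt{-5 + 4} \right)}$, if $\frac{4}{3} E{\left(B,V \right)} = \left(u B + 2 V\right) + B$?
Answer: $11970 + 3990 i \approx 11970.0 + 3990.0 i$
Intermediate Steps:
$E{\left(B,V \right)} = - \frac{9 B}{4} + \frac{3 V}{2}$ ($E{\left(B,V \right)} = \frac{3 \left(\left(- 4 B + 2 V\right) + B\right)}{4} = \frac{3 \left(- 3 B + 2 V\right)}{4} = - \frac{9 B}{4} + \frac{3 V}{2}$)
$2660 E{\left(-2,\sqrt{-5 + 4} \right)} = 2660 \left(\left(- \frac{9}{4}\right) \left(-2\right) + \frac{3 \sqrt{-5 + 4}}{2}\right) = 2660 \left(\frac{9}{2} + \frac{3 \sqrt{-1}}{2}\right) = 2660 \left(\frac{9}{2} + \frac{3 i}{2}\right) = 11970 + 3990 i$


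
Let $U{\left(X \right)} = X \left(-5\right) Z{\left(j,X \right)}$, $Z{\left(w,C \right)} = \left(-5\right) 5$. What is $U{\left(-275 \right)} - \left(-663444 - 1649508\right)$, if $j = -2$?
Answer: $2278577$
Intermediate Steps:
$Z{\left(w,C \right)} = -25$
$U{\left(X \right)} = 125 X$ ($U{\left(X \right)} = X \left(-5\right) \left(-25\right) = - 5 X \left(-25\right) = 125 X$)
$U{\left(-275 \right)} - \left(-663444 - 1649508\right) = 125 \left(-275\right) - \left(-663444 - 1649508\right) = -34375 - -2312952 = -34375 + 2312952 = 2278577$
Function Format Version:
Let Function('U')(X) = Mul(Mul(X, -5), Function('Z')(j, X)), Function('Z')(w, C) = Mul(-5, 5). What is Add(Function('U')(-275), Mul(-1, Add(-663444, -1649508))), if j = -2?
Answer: 2278577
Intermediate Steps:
Function('Z')(w, C) = -25
Function('U')(X) = Mul(125, X) (Function('U')(X) = Mul(Mul(X, -5), -25) = Mul(Mul(-5, X), -25) = Mul(125, X))
Add(Function('U')(-275), Mul(-1, Add(-663444, -1649508))) = Add(Mul(125, -275), Mul(-1, Add(-663444, -1649508))) = Add(-34375, Mul(-1, -2312952)) = Add(-34375, 2312952) = 2278577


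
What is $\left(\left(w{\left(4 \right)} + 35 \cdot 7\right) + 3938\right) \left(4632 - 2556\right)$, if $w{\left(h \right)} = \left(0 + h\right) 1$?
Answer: $8692212$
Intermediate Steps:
$w{\left(h \right)} = h$ ($w{\left(h \right)} = h 1 = h$)
$\left(\left(w{\left(4 \right)} + 35 \cdot 7\right) + 3938\right) \left(4632 - 2556\right) = \left(\left(4 + 35 \cdot 7\right) + 3938\right) \left(4632 - 2556\right) = \left(\left(4 + 245\right) + 3938\right) 2076 = \left(249 + 3938\right) 2076 = 4187 \cdot 2076 = 8692212$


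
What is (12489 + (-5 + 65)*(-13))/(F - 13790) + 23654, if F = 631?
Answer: 311251277/13159 ≈ 23653.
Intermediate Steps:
(12489 + (-5 + 65)*(-13))/(F - 13790) + 23654 = (12489 + (-5 + 65)*(-13))/(631 - 13790) + 23654 = (12489 + 60*(-13))/(-13159) + 23654 = (12489 - 780)*(-1/13159) + 23654 = 11709*(-1/13159) + 23654 = -11709/13159 + 23654 = 311251277/13159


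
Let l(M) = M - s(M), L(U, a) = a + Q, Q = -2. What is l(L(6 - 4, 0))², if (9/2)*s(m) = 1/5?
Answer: 8464/2025 ≈ 4.1798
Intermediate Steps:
s(m) = 2/45 (s(m) = (2/9)/5 = (2/9)*(⅕) = 2/45)
L(U, a) = -2 + a (L(U, a) = a - 2 = -2 + a)
l(M) = -2/45 + M (l(M) = M - 1*2/45 = M - 2/45 = -2/45 + M)
l(L(6 - 4, 0))² = (-2/45 + (-2 + 0))² = (-2/45 - 2)² = (-92/45)² = 8464/2025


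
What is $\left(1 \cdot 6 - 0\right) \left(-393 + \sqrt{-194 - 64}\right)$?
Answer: $-2358 + 6 i \sqrt{258} \approx -2358.0 + 96.374 i$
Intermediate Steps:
$\left(1 \cdot 6 - 0\right) \left(-393 + \sqrt{-194 - 64}\right) = \left(6 + 0\right) \left(-393 + \sqrt{-258}\right) = 6 \left(-393 + i \sqrt{258}\right) = -2358 + 6 i \sqrt{258}$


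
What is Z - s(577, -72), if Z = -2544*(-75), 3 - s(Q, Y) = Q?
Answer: 191374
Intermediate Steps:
s(Q, Y) = 3 - Q
Z = 190800
Z - s(577, -72) = 190800 - (3 - 1*577) = 190800 - (3 - 577) = 190800 - 1*(-574) = 190800 + 574 = 191374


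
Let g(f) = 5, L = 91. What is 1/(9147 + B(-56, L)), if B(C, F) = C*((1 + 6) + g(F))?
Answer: 1/8475 ≈ 0.00011799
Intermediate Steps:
B(C, F) = 12*C (B(C, F) = C*((1 + 6) + 5) = C*(7 + 5) = C*12 = 12*C)
1/(9147 + B(-56, L)) = 1/(9147 + 12*(-56)) = 1/(9147 - 672) = 1/8475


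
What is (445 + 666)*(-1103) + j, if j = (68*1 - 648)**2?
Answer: -889033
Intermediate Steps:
j = 336400 (j = (68 - 648)**2 = (-580)**2 = 336400)
(445 + 666)*(-1103) + j = (445 + 666)*(-1103) + 336400 = 1111*(-1103) + 336400 = -1225433 + 336400 = -889033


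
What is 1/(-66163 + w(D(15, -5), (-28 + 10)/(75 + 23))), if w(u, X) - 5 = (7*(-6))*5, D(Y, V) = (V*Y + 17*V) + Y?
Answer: -1/66368 ≈ -1.5068e-5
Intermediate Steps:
D(Y, V) = Y + 17*V + V*Y (D(Y, V) = (17*V + V*Y) + Y = Y + 17*V + V*Y)
w(u, X) = -205 (w(u, X) = 5 + (7*(-6))*5 = 5 - 42*5 = 5 - 210 = -205)
1/(-66163 + w(D(15, -5), (-28 + 10)/(75 + 23))) = 1/(-66163 - 205) = 1/(-66368) = -1/66368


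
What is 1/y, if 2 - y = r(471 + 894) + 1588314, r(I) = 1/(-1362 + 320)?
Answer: -1042/1655021103 ≈ -6.2960e-7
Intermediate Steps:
r(I) = -1/1042 (r(I) = 1/(-1042) = -1/1042)
y = -1655021103/1042 (y = 2 - (-1/1042 + 1588314) = 2 - 1*1655023187/1042 = 2 - 1655023187/1042 = -1655021103/1042 ≈ -1.5883e+6)
1/y = 1/(-1655021103/1042) = -1042/1655021103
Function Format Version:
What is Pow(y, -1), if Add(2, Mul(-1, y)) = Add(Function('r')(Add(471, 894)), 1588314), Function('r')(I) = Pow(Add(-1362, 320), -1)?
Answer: Rational(-1042, 1655021103) ≈ -6.2960e-7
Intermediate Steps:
Function('r')(I) = Rational(-1, 1042) (Function('r')(I) = Pow(-1042, -1) = Rational(-1, 1042))
y = Rational(-1655021103, 1042) (y = Add(2, Mul(-1, Add(Rational(-1, 1042), 1588314))) = Add(2, Mul(-1, Rational(1655023187, 1042))) = Add(2, Rational(-1655023187, 1042)) = Rational(-1655021103, 1042) ≈ -1.5883e+6)
Pow(y, -1) = Pow(Rational(-1655021103, 1042), -1) = Rational(-1042, 1655021103)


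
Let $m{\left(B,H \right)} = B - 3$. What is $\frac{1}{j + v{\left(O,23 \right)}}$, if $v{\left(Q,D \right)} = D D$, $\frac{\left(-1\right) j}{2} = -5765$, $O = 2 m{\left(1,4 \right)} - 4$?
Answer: $\frac{1}{12059} \approx 8.2926 \cdot 10^{-5}$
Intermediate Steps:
$m{\left(B,H \right)} = -3 + B$
$O = -8$ ($O = 2 \left(-3 + 1\right) - 4 = 2 \left(-2\right) - 4 = -4 - 4 = -8$)
$j = 11530$ ($j = \left(-2\right) \left(-5765\right) = 11530$)
$v{\left(Q,D \right)} = D^{2}$
$\frac{1}{j + v{\left(O,23 \right)}} = \frac{1}{11530 + 23^{2}} = \frac{1}{11530 + 529} = \frac{1}{12059}$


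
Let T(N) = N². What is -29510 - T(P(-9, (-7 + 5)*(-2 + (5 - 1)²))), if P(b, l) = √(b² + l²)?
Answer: -30375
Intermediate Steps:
-29510 - T(P(-9, (-7 + 5)*(-2 + (5 - 1)²))) = -29510 - (√((-9)² + ((-7 + 5)*(-2 + (5 - 1)²))²))² = -29510 - (√(81 + (-2*(-2 + 4²))²))² = -29510 - (√(81 + (-2*(-2 + 16))²))² = -29510 - (√(81 + (-2*14)²))² = -29510 - (√(81 + (-28)²))² = -29510 - (√(81 + 784))² = -29510 - (√865)² = -29510 - 1*865 = -29510 - 865 = -30375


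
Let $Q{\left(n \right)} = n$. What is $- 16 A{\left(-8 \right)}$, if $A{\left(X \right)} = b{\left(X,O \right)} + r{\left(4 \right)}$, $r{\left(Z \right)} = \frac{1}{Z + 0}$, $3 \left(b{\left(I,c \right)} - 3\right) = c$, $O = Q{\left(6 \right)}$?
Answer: $-84$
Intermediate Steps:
$O = 6$
$b{\left(I,c \right)} = 3 + \frac{c}{3}$
$r{\left(Z \right)} = \frac{1}{Z}$
$A{\left(X \right)} = \frac{21}{4}$ ($A{\left(X \right)} = \left(3 + \frac{1}{3} \cdot 6\right) + \frac{1}{4} = \left(3 + 2\right) + \frac{1}{4} = 5 + \frac{1}{4} = \frac{21}{4}$)
$- 16 A{\left(-8 \right)} = \left(-16\right) \frac{21}{4} = -84$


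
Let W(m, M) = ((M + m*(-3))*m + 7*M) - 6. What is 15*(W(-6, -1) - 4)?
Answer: -1785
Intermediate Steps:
W(m, M) = -6 + 7*M + m*(M - 3*m) (W(m, M) = ((M - 3*m)*m + 7*M) - 6 = (m*(M - 3*m) + 7*M) - 6 = (7*M + m*(M - 3*m)) - 6 = -6 + 7*M + m*(M - 3*m))
15*(W(-6, -1) - 4) = 15*((-6 - 3*(-6)**2 + 7*(-1) - 1*(-6)) - 4) = 15*((-6 - 3*36 - 7 + 6) - 4) = 15*((-6 - 108 - 7 + 6) - 4) = 15*(-115 - 4) = 15*(-119) = -1785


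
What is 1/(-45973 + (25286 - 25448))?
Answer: -1/46135 ≈ -2.1676e-5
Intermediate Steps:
1/(-45973 + (25286 - 25448)) = 1/(-45973 - 162) = 1/(-46135) = -1/46135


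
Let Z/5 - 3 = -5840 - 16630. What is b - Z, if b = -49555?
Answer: 62780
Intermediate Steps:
Z = -112335 (Z = 15 + 5*(-5840 - 16630) = 15 + 5*(-22470) = 15 - 112350 = -112335)
b - Z = -49555 - 1*(-112335) = -49555 + 112335 = 62780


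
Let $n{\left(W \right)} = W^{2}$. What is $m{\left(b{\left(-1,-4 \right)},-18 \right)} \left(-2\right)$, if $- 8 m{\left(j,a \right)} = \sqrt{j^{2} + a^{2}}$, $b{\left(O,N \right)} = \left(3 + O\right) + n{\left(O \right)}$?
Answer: $\frac{3 \sqrt{37}}{4} \approx 4.5621$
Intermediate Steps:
$b{\left(O,N \right)} = 3 + O + O^{2}$ ($b{\left(O,N \right)} = \left(3 + O\right) + O^{2} = 3 + O + O^{2}$)
$m{\left(j,a \right)} = - \frac{\sqrt{a^{2} + j^{2}}}{8}$ ($m{\left(j,a \right)} = - \frac{\sqrt{j^{2} + a^{2}}}{8} = - \frac{\sqrt{a^{2} + j^{2}}}{8}$)
$m{\left(b{\left(-1,-4 \right)},-18 \right)} \left(-2\right) = - \frac{\sqrt{\left(-18\right)^{2} + \left(3 - 1 + \left(-1\right)^{2}\right)^{2}}}{8} \left(-2\right) = - \frac{\sqrt{324 + \left(3 - 1 + 1\right)^{2}}}{8} \left(-2\right) = - \frac{\sqrt{324 + 3^{2}}}{8} \left(-2\right) = - \frac{\sqrt{324 + 9}}{8} \left(-2\right) = - \frac{\sqrt{333}}{8} \left(-2\right) = - \frac{3 \sqrt{37}}{8} \left(-2\right) = \frac{3 \sqrt{37}}{4}$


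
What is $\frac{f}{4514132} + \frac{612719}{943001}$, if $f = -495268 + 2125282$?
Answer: $\frac{2151499638461}{2128415495066} \approx 1.0108$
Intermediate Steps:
$f = 1630014$
$\frac{f}{4514132} + \frac{612719}{943001} = \frac{1630014}{4514132} + \frac{612719}{943001} = 1630014 \cdot \frac{1}{4514132} + 612719 \cdot \frac{1}{943001} = \frac{815007}{2257066} + \frac{612719}{943001} = \frac{2151499638461}{2128415495066}$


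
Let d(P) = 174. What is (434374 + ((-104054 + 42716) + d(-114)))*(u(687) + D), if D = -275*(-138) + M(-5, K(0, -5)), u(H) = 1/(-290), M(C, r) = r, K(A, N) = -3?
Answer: 410703758909/29 ≈ 1.4162e+10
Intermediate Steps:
u(H) = -1/290
D = 37947 (D = -275*(-138) - 3 = 37950 - 3 = 37947)
(434374 + ((-104054 + 42716) + d(-114)))*(u(687) + D) = (434374 + ((-104054 + 42716) + 174))*(-1/290 + 37947) = (434374 + (-61338 + 174))*(11004629/290) = (434374 - 61164)*(11004629/290) = 373210*(11004629/290) = 410703758909/29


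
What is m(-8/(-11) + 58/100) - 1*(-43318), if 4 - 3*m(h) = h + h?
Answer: 11912577/275 ≈ 43318.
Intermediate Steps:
m(h) = 4/3 - 2*h/3 (m(h) = 4/3 - (h + h)/3 = 4/3 - 2*h/3)
m(-8/(-11) + 58/100) - 1*(-43318) = (4/3 - 2*(-8/(-11) + 58/100)/3) - 1*(-43318) = (4/3 - 2*(-8*(-1/11) + 58*(1/100))/3) + 43318 = (4/3 - 2*(8/11 + 29/50)/3) + 43318 = (4/3 - 2/3*719/550) + 43318 = (4/3 - 719/825) + 43318 = 127/275 + 43318 = 11912577/275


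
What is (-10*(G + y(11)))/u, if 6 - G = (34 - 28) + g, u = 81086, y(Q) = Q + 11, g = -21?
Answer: -215/40543 ≈ -0.0053030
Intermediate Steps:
y(Q) = 11 + Q
G = 21 (G = 6 - ((34 - 28) - 21) = 6 - (6 - 21) = 6 - 1*(-15) = 6 + 15 = 21)
(-10*(G + y(11)))/u = -10*(21 + (11 + 11))/81086 = -10*(21 + 22)*(1/81086) = -10*43*(1/81086) = -430*1/81086 = -215/40543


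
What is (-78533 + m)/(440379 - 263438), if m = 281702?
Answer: 203169/176941 ≈ 1.1482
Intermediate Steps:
(-78533 + m)/(440379 - 263438) = (-78533 + 281702)/(440379 - 263438) = 203169/176941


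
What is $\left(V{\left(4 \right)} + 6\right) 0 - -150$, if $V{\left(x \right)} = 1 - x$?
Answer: $150$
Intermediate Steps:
$\left(V{\left(4 \right)} + 6\right) 0 - -150 = \left(\left(1 - 4\right) + 6\right) 0 - -150 = \left(\left(1 - 4\right) + 6\right) 0 + 150 = \left(-3 + 6\right) 0 + 150 = 3 \cdot 0 + 150 = 0 + 150 = 150$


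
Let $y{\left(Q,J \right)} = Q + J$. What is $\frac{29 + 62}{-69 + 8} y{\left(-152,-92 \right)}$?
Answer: $364$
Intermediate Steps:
$y{\left(Q,J \right)} = J + Q$
$\frac{29 + 62}{-69 + 8} y{\left(-152,-92 \right)} = \frac{29 + 62}{-69 + 8} \left(-92 - 152\right) = \frac{91}{-61} \left(-244\right) = 91 \left(- \frac{1}{61}\right) \left(-244\right) = \left(- \frac{91}{61}\right) \left(-244\right) = 364$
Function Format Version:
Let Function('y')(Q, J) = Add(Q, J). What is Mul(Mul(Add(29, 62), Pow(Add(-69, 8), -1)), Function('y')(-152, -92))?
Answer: 364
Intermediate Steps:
Function('y')(Q, J) = Add(J, Q)
Mul(Mul(Add(29, 62), Pow(Add(-69, 8), -1)), Function('y')(-152, -92)) = Mul(Mul(Add(29, 62), Pow(Add(-69, 8), -1)), Add(-92, -152)) = Mul(Mul(91, Pow(-61, -1)), -244) = Mul(Mul(91, Rational(-1, 61)), -244) = Mul(Rational(-91, 61), -244) = 364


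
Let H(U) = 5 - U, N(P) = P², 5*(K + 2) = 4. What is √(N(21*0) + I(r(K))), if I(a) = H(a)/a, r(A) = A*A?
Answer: √89/6 ≈ 1.5723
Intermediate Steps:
K = -6/5 (K = -2 + (⅕)*4 = -2 + ⅘ = -6/5 ≈ -1.2000)
r(A) = A²
I(a) = (5 - a)/a
√(N(21*0) + I(r(K))) = √((21*0)² + (5 - (-6/5)²)/((-6/5)²)) = √(0² + (5 - 1*36/25)/(36/25)) = √(0 + 25*(5 - 36/25)/36) = √(0 + (25/36)*(89/25)) = √(0 + 89/36) = √(89/36) = √89/6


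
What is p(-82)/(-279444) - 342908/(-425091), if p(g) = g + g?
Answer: 7991108173/9899094117 ≈ 0.80726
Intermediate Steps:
p(g) = 2*g
p(-82)/(-279444) - 342908/(-425091) = (2*(-82))/(-279444) - 342908/(-425091) = -164*(-1/279444) - 342908*(-1/425091) = 41/69861 + 342908/425091 = 7991108173/9899094117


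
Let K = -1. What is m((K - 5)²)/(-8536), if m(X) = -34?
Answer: 17/4268 ≈ 0.0039831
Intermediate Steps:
m((K - 5)²)/(-8536) = -34/(-8536) = -34*(-1/8536) = 17/4268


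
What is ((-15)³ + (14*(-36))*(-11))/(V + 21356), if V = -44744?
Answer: -723/7796 ≈ -0.092740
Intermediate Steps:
((-15)³ + (14*(-36))*(-11))/(V + 21356) = ((-15)³ + (14*(-36))*(-11))/(-44744 + 21356) = (-3375 - 504*(-11))/(-23388) = (-3375 + 5544)*(-1/23388) = 2169*(-1/23388) = -723/7796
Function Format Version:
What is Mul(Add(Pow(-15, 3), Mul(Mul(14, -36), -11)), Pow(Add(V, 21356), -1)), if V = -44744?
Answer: Rational(-723, 7796) ≈ -0.092740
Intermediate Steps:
Mul(Add(Pow(-15, 3), Mul(Mul(14, -36), -11)), Pow(Add(V, 21356), -1)) = Mul(Add(Pow(-15, 3), Mul(Mul(14, -36), -11)), Pow(Add(-44744, 21356), -1)) = Mul(Add(-3375, Mul(-504, -11)), Pow(-23388, -1)) = Mul(Add(-3375, 5544), Rational(-1, 23388)) = Mul(2169, Rational(-1, 23388)) = Rational(-723, 7796)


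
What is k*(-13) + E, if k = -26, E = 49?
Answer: 387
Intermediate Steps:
k*(-13) + E = -26*(-13) + 49 = 338 + 49 = 387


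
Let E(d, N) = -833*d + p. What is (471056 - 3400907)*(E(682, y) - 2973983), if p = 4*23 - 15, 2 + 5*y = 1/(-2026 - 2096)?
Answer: 10377567400212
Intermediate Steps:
y = -1649/4122 (y = -2/5 + 1/(5*(-2026 - 2096)) = -2/5 + (1/5)/(-4122) = -2/5 + (1/5)*(-1/4122) = -2/5 - 1/20610 = -1649/4122 ≈ -0.40005)
p = 77 (p = 92 - 15 = 77)
E(d, N) = 77 - 833*d (E(d, N) = -833*d + 77 = 77 - 833*d)
(471056 - 3400907)*(E(682, y) - 2973983) = (471056 - 3400907)*((77 - 833*682) - 2973983) = -2929851*((77 - 568106) - 2973983) = -2929851*(-568029 - 2973983) = -2929851*(-3542012) = 10377567400212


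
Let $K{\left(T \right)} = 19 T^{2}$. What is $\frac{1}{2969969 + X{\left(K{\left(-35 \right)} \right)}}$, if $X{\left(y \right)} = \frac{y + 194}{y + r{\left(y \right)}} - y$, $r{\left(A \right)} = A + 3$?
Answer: $\frac{46553}{137177469251} \approx 3.3936 \cdot 10^{-7}$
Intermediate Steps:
$r{\left(A \right)} = 3 + A$
$X{\left(y \right)} = - y + \frac{194 + y}{3 + 2 y}$ ($X{\left(y \right)} = \frac{y + 194}{y + \left(3 + y\right)} - y = \frac{194 + y}{3 + 2 y} - y = - y + \frac{194 + y}{3 + 2 y}$)
$\frac{1}{2969969 + X{\left(K{\left(-35 \right)} \right)}} = \frac{1}{2969969 + \frac{2 \left(97 - 19 \left(-35\right)^{2} - \left(19 \left(-35\right)^{2}\right)^{2}\right)}{3 + 2 \cdot 19 \left(-35\right)^{2}}} = \frac{1}{2969969 + \frac{2 \left(97 - 19 \cdot 1225 - \left(19 \cdot 1225\right)^{2}\right)}{3 + 2 \cdot 19 \cdot 1225}} = \frac{1}{2969969 + \frac{2 \left(97 - 23275 - 23275^{2}\right)}{3 + 2 \cdot 23275}} = \frac{1}{2969969 + \frac{2 \left(97 - 23275 - 541725625\right)}{3 + 46550}} = \frac{1}{2969969 + \frac{2 \left(97 - 23275 - 541725625\right)}{46553}} = \frac{1}{2969969 + 2 \cdot \frac{1}{46553} \left(-541748803\right)} = \frac{1}{2969969 - \frac{1083497606}{46553}} = \frac{1}{\frac{137177469251}{46553}} = \frac{46553}{137177469251}$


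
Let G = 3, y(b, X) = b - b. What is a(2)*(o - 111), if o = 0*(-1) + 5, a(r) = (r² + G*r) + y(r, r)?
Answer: -1060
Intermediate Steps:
y(b, X) = 0
a(r) = r² + 3*r (a(r) = (r² + 3*r) + 0 = r² + 3*r)
o = 5 (o = 0 + 5 = 5)
a(2)*(o - 111) = (2*(3 + 2))*(5 - 111) = (2*5)*(-106) = 10*(-106) = -1060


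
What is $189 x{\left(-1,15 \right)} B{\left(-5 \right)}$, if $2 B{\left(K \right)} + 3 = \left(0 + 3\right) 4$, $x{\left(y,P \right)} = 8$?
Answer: $6804$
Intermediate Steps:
$B{\left(K \right)} = \frac{9}{2}$ ($B{\left(K \right)} = - \frac{3}{2} + \frac{\left(0 + 3\right) 4}{2} = - \frac{3}{2} + \frac{3 \cdot 4}{2} = - \frac{3}{2} + \frac{1}{2} \cdot 12 = - \frac{3}{2} + 6 = \frac{9}{2}$)
$189 x{\left(-1,15 \right)} B{\left(-5 \right)} = 189 \cdot 8 \cdot \frac{9}{2} = 1512 \cdot \frac{9}{2} = 6804$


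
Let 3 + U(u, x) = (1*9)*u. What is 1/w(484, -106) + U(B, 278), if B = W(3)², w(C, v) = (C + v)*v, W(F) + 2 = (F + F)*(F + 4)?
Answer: 576858995/40068 ≈ 14397.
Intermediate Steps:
W(F) = -2 + 2*F*(4 + F) (W(F) = -2 + (F + F)*(F + 4) = -2 + (2*F)*(4 + F) = -2 + 2*F*(4 + F))
w(C, v) = v*(C + v)
B = 1600 (B = (-2 + 2*3² + 8*3)² = (-2 + 2*9 + 24)² = (-2 + 18 + 24)² = 40² = 1600)
U(u, x) = -3 + 9*u (U(u, x) = -3 + (1*9)*u = -3 + 9*u)
1/w(484, -106) + U(B, 278) = 1/(-106*(484 - 106)) + (-3 + 9*1600) = 1/(-106*378) + (-3 + 14400) = 1/(-40068) + 14397 = -1/40068 + 14397 = 576858995/40068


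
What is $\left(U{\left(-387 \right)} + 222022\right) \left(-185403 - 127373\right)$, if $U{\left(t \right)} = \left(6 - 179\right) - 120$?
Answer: $-69351509704$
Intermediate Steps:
$U{\left(t \right)} = -293$ ($U{\left(t \right)} = -173 - 120 = -293$)
$\left(U{\left(-387 \right)} + 222022\right) \left(-185403 - 127373\right) = \left(-293 + 222022\right) \left(-185403 - 127373\right) = 221729 \left(-312776\right) = -69351509704$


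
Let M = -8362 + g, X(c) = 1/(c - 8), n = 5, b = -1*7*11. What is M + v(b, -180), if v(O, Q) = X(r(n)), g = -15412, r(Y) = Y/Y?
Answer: -166419/7 ≈ -23774.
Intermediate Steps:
b = -77 (b = -7*11 = -77)
r(Y) = 1
X(c) = 1/(-8 + c)
v(O, Q) = -⅐ (v(O, Q) = 1/(-8 + 1) = 1/(-7) = -⅐)
M = -23774 (M = -8362 - 15412 = -23774)
M + v(b, -180) = -23774 - ⅐ = -166419/7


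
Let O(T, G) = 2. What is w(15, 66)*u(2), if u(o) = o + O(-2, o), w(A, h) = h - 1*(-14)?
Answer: 320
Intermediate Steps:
w(A, h) = 14 + h (w(A, h) = h + 14 = 14 + h)
u(o) = 2 + o (u(o) = o + 2 = 2 + o)
w(15, 66)*u(2) = (14 + 66)*(2 + 2) = 80*4 = 320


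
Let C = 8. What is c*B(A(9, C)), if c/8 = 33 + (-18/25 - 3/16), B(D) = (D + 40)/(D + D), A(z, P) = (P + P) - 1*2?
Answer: 346599/700 ≈ 495.14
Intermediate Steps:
A(z, P) = -2 + 2*P (A(z, P) = 2*P - 2 = -2 + 2*P)
B(D) = (40 + D)/(2*D) (B(D) = (40 + D)/((2*D)) = (40 + D)*(1/(2*D)) = (40 + D)/(2*D))
c = 12837/50 (c = 8*(33 + (-18/25 - 3/16)) = 8*(33 - 363/400) = 8*(12837/400) = 12837/50 ≈ 256.74)
c*B(A(9, C)) = 12837*((40 + (-2 + 2*8))/(2*(-2 + 2*8)))/50 = 12837*((40 + (-2 + 16))/(2*(-2 + 16)))/50 = 12837*((1/2)*(40 + 14)/14)/50 = 12837*((1/2)*(1/14)*54)/50 = (12837/50)*(27/14) = 346599/700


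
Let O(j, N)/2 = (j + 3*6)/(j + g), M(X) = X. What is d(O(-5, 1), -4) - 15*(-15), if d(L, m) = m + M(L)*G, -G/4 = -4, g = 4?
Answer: -195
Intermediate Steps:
G = 16 (G = -4*(-4) = 16)
O(j, N) = 2*(18 + j)/(4 + j) (O(j, N) = 2*((j + 3*6)/(j + 4)) = 2*((j + 18)/(4 + j)) = 2*((18 + j)/(4 + j)) = 2*(18 + j)/(4 + j))
d(L, m) = m + 16*L (d(L, m) = m + L*16 = m + 16*L)
d(O(-5, 1), -4) - 15*(-15) = (-4 + 16*(2*(18 - 5)/(4 - 5))) - 15*(-15) = (-4 + 16*(2*13/(-1))) + 225 = (-4 + 16*(2*(-1)*13)) + 225 = (-4 + 16*(-26)) + 225 = (-4 - 416) + 225 = -420 + 225 = -195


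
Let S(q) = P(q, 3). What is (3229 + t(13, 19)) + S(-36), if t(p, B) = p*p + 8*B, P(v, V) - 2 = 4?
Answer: 3556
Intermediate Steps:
P(v, V) = 6 (P(v, V) = 2 + 4 = 6)
t(p, B) = p² + 8*B
S(q) = 6
(3229 + t(13, 19)) + S(-36) = (3229 + (13² + 8*19)) + 6 = (3229 + (169 + 152)) + 6 = (3229 + 321) + 6 = 3550 + 6 = 3556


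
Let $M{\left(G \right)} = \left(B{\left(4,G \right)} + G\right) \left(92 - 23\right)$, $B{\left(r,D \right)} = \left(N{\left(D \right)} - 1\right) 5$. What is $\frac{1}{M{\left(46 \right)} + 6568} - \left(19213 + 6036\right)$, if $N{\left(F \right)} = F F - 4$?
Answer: $- \frac{18634696212}{738037} \approx -25249.0$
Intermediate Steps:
$N{\left(F \right)} = -4 + F^{2}$ ($N{\left(F \right)} = F^{2} - 4 = -4 + F^{2}$)
$B{\left(r,D \right)} = -25 + 5 D^{2}$ ($B{\left(r,D \right)} = \left(\left(-4 + D^{2}\right) - 1\right) 5 = \left(-5 + D^{2}\right) 5 = -25 + 5 D^{2}$)
$M{\left(G \right)} = -1725 + 69 G + 345 G^{2}$ ($M{\left(G \right)} = \left(\left(-25 + 5 G^{2}\right) + G\right) \left(92 - 23\right) = \left(-25 + G + 5 G^{2}\right) 69 = -1725 + 69 G + 345 G^{2}$)
$\frac{1}{M{\left(46 \right)} + 6568} - \left(19213 + 6036\right) = \frac{1}{\left(-1725 + 69 \cdot 46 + 345 \cdot 46^{2}\right) + 6568} - \left(19213 + 6036\right) = \frac{1}{\left(-1725 + 3174 + 345 \cdot 2116\right) + 6568} - 25249 = \frac{1}{\left(-1725 + 3174 + 730020\right) + 6568} - 25249 = \frac{1}{731469 + 6568} - 25249 = \frac{1}{738037} - 25249 = - \frac{18634696212}{738037}$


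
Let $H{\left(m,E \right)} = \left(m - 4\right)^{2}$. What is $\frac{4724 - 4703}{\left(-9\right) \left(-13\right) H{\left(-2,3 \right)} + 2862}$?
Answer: $\frac{7}{2358} \approx 0.0029686$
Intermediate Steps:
$H{\left(m,E \right)} = \left(-4 + m\right)^{2}$
$\frac{4724 - 4703}{\left(-9\right) \left(-13\right) H{\left(-2,3 \right)} + 2862} = \frac{4724 - 4703}{\left(-9\right) \left(-13\right) \left(-4 - 2\right)^{2} + 2862} = \frac{21}{117 \left(-6\right)^{2} + 2862} = \frac{21}{117 \cdot 36 + 2862} = \frac{21}{4212 + 2862} = \frac{21}{7074} = 21 \cdot \frac{1}{7074} = \frac{7}{2358}$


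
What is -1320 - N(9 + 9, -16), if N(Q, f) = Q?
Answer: -1338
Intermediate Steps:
-1320 - N(9 + 9, -16) = -1320 - (9 + 9) = -1320 - 1*18 = -1320 - 18 = -1338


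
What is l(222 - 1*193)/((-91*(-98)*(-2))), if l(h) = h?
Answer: -29/17836 ≈ -0.0016259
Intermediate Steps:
l(222 - 1*193)/((-91*(-98)*(-2))) = (222 - 1*193)/((-91*(-98)*(-2))) = (222 - 193)/((8918*(-2))) = 29/(-17836) = 29*(-1/17836) = -29/17836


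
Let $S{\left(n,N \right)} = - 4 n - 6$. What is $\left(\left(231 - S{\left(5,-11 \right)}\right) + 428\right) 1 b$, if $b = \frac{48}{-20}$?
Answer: $-1644$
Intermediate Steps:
$S{\left(n,N \right)} = -6 - 4 n$
$b = - \frac{12}{5}$ ($b = 48 \left(- \frac{1}{20}\right) = - \frac{12}{5} \approx -2.4$)
$\left(\left(231 - S{\left(5,-11 \right)}\right) + 428\right) 1 b = \left(\left(231 - \left(-6 - 20\right)\right) + 428\right) 1 \left(- \frac{12}{5}\right) = \left(\left(231 - \left(-6 - 20\right)\right) + 428\right) \left(- \frac{12}{5}\right) = \left(\left(231 - -26\right) + 428\right) \left(- \frac{12}{5}\right) = \left(\left(231 + 26\right) + 428\right) \left(- \frac{12}{5}\right) = \left(257 + 428\right) \left(- \frac{12}{5}\right) = 685 \left(- \frac{12}{5}\right) = -1644$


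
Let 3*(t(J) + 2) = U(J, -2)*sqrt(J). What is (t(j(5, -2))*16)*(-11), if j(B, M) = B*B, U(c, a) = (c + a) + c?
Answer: -13728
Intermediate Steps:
U(c, a) = a + 2*c (U(c, a) = (a + c) + c = a + 2*c)
j(B, M) = B**2
t(J) = -2 + sqrt(J)*(-2 + 2*J)/3 (t(J) = -2 + ((-2 + 2*J)*sqrt(J))/3 = -2 + (sqrt(J)*(-2 + 2*J))/3 = -2 + sqrt(J)*(-2 + 2*J)/3)
(t(j(5, -2))*16)*(-11) = ((-2 + 2*sqrt(5**2)*(-1 + 5**2)/3)*16)*(-11) = ((-2 + 2*sqrt(25)*(-1 + 25)/3)*16)*(-11) = ((-2 + (2/3)*5*24)*16)*(-11) = ((-2 + 80)*16)*(-11) = (78*16)*(-11) = 1248*(-11) = -13728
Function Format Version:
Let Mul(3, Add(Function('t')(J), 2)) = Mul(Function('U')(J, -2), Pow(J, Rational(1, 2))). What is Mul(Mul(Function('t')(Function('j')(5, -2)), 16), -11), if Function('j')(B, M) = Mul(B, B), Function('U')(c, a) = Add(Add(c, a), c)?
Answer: -13728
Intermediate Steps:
Function('U')(c, a) = Add(a, Mul(2, c)) (Function('U')(c, a) = Add(Add(a, c), c) = Add(a, Mul(2, c)))
Function('j')(B, M) = Pow(B, 2)
Function('t')(J) = Add(-2, Mul(Rational(1, 3), Pow(J, Rational(1, 2)), Add(-2, Mul(2, J)))) (Function('t')(J) = Add(-2, Mul(Rational(1, 3), Mul(Add(-2, Mul(2, J)), Pow(J, Rational(1, 2))))) = Add(-2, Mul(Rational(1, 3), Mul(Pow(J, Rational(1, 2)), Add(-2, Mul(2, J))))) = Add(-2, Mul(Rational(1, 3), Pow(J, Rational(1, 2)), Add(-2, Mul(2, J)))))
Mul(Mul(Function('t')(Function('j')(5, -2)), 16), -11) = Mul(Mul(Add(-2, Mul(Rational(2, 3), Pow(Pow(5, 2), Rational(1, 2)), Add(-1, Pow(5, 2)))), 16), -11) = Mul(Mul(Add(-2, Mul(Rational(2, 3), Pow(25, Rational(1, 2)), Add(-1, 25))), 16), -11) = Mul(Mul(Add(-2, Mul(Rational(2, 3), 5, 24)), 16), -11) = Mul(Mul(Add(-2, 80), 16), -11) = Mul(Mul(78, 16), -11) = Mul(1248, -11) = -13728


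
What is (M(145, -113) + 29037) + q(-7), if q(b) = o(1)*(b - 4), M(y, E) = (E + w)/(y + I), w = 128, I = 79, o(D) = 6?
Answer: 6489519/224 ≈ 28971.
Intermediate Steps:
M(y, E) = (128 + E)/(79 + y) (M(y, E) = (E + 128)/(y + 79) = (128 + E)/(79 + y))
q(b) = -24 + 6*b (q(b) = 6*(b - 4) = 6*(-4 + b) = -24 + 6*b)
(M(145, -113) + 29037) + q(-7) = ((128 - 113)/(79 + 145) + 29037) + (-24 + 6*(-7)) = (15/224 + 29037) + (-24 - 42) = ((1/224)*15 + 29037) - 66 = (15/224 + 29037) - 66 = 6504303/224 - 66 = 6489519/224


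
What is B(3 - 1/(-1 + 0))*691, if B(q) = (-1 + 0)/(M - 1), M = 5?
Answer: -691/4 ≈ -172.75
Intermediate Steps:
B(q) = -¼ (B(q) = (-1 + 0)/(5 - 1) = -1/4 = -1*¼ = -¼)
B(3 - 1/(-1 + 0))*691 = -¼*691 = -691/4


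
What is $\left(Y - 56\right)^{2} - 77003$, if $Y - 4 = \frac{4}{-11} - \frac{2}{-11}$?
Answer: $- \frac{8987887}{121} \approx -74280.0$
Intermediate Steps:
$Y = \frac{42}{11}$ ($Y = 4 + \left(\frac{4}{-11} - \frac{2}{-11}\right) = 4 + \left(4 \left(- \frac{1}{11}\right) - - \frac{2}{11}\right) = 4 + \left(- \frac{4}{11} + \frac{2}{11}\right) = 4 - \frac{2}{11} = \frac{42}{11} \approx 3.8182$)
$\left(Y - 56\right)^{2} - 77003 = \left(\frac{42}{11} - 56\right)^{2} - 77003 = \left(- \frac{574}{11}\right)^{2} - 77003 = \frac{329476}{121} - 77003 = - \frac{8987887}{121}$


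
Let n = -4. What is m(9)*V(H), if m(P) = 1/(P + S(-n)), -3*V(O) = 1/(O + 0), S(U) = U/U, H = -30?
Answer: 1/900 ≈ 0.0011111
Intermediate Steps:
S(U) = 1
V(O) = -1/(3*O) (V(O) = -1/(3*(O + 0)) = -1/(3*O))
m(P) = 1/(1 + P) (m(P) = 1/(P + 1) = 1/(1 + P))
m(9)*V(H) = (-⅓/(-30))/(1 + 9) = (-⅓*(-1/30))/10 = (⅒)*(1/90) = 1/900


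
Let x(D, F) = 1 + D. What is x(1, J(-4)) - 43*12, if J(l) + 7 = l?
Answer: -514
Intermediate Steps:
J(l) = -7 + l
x(1, J(-4)) - 43*12 = (1 + 1) - 43*12 = 2 - 516 = -514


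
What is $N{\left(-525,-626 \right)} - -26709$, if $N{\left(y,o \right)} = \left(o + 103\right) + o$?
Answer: $25560$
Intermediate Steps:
$N{\left(y,o \right)} = 103 + 2 o$ ($N{\left(y,o \right)} = \left(103 + o\right) + o = 103 + 2 o$)
$N{\left(-525,-626 \right)} - -26709 = \left(103 + 2 \left(-626\right)\right) - -26709 = \left(103 - 1252\right) + 26709 = -1149 + 26709 = 25560$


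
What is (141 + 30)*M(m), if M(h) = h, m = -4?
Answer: -684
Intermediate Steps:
(141 + 30)*M(m) = (141 + 30)*(-4) = 171*(-4) = -684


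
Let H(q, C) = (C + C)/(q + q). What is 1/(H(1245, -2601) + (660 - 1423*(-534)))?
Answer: 415/315624063 ≈ 1.3149e-6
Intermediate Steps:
H(q, C) = C/q (H(q, C) = (2*C)/((2*q)) = (2*C)*(1/(2*q)) = C/q)
1/(H(1245, -2601) + (660 - 1423*(-534))) = 1/(-2601/1245 + (660 - 1423*(-534))) = 1/(-2601*1/1245 + (660 + 759882)) = 1/(-867/415 + 760542) = 1/(315624063/415) = 415/315624063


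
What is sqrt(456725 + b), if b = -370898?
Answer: sqrt(85827) ≈ 292.96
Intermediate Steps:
sqrt(456725 + b) = sqrt(456725 - 370898) = sqrt(85827)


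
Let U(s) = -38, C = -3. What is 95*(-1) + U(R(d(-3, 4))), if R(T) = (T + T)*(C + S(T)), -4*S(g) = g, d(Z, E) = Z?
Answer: -133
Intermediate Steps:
S(g) = -g/4
R(T) = 2*T*(-3 - T/4) (R(T) = (T + T)*(-3 - T/4) = (2*T)*(-3 - T/4) = 2*T*(-3 - T/4))
95*(-1) + U(R(d(-3, 4))) = 95*(-1) - 38 = -95 - 38 = -133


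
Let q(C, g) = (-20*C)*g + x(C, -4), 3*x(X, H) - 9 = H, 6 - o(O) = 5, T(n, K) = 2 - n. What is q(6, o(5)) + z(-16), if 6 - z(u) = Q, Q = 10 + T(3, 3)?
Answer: -364/3 ≈ -121.33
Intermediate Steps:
o(O) = 1 (o(O) = 6 - 1*5 = 6 - 5 = 1)
x(X, H) = 3 + H/3
Q = 9 (Q = 10 + (2 - 1*3) = 10 + (2 - 3) = 10 - 1 = 9)
q(C, g) = 5/3 - 20*C*g (q(C, g) = (-20*C)*g + (3 + (1/3)*(-4)) = -20*C*g + (3 - 4/3) = -20*C*g + 5/3 = 5/3 - 20*C*g)
z(u) = -3 (z(u) = 6 - 1*9 = 6 - 9 = -3)
q(6, o(5)) + z(-16) = (5/3 - 20*6*1) - 3 = (5/3 - 120) - 3 = -355/3 - 3 = -364/3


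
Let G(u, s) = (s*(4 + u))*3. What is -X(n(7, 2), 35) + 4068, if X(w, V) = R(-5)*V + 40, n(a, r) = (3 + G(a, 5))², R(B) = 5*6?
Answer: 2978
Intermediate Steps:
R(B) = 30
G(u, s) = 3*s*(4 + u)
n(a, r) = (63 + 15*a)² (n(a, r) = (3 + 3*5*(4 + a))² = (3 + (60 + 15*a))² = (63 + 15*a)²)
X(w, V) = 40 + 30*V (X(w, V) = 30*V + 40 = 40 + 30*V)
-X(n(7, 2), 35) + 4068 = -(40 + 30*35) + 4068 = -(40 + 1050) + 4068 = -1*1090 + 4068 = -1090 + 4068 = 2978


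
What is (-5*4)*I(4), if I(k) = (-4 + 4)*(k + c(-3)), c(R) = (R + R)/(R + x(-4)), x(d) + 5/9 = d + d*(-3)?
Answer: 0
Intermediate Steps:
x(d) = -5/9 - 2*d (x(d) = -5/9 + (d + d*(-3)) = -5/9 + (d - 3*d) = -5/9 - 2*d)
c(R) = 2*R/(67/9 + R) (c(R) = (R + R)/(R + (-5/9 - 2*(-4))) = (2*R)/(R + (-5/9 + 8)) = (2*R)/(R + 67/9) = (2*R)/(67/9 + R) = 2*R/(67/9 + R))
I(k) = 0 (I(k) = (-4 + 4)*(k + 18*(-3)/(67 + 9*(-3))) = 0*(k + 18*(-3)/(67 - 27)) = 0*(k + 18*(-3)/40) = 0*(k + 18*(-3)*(1/40)) = 0*(k - 27/20) = 0*(-27/20 + k) = 0)
(-5*4)*I(4) = -5*4*0 = -20*0 = 0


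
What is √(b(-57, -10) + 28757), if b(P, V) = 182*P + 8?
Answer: √18391 ≈ 135.61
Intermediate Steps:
b(P, V) = 8 + 182*P
√(b(-57, -10) + 28757) = √((8 + 182*(-57)) + 28757) = √((8 - 10374) + 28757) = √(-10366 + 28757) = √18391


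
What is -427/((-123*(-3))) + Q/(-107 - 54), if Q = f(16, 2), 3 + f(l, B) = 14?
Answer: -72806/59409 ≈ -1.2255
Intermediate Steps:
f(l, B) = 11 (f(l, B) = -3 + 14 = 11)
Q = 11
-427/((-123*(-3))) + Q/(-107 - 54) = -427/((-123*(-3))) + 11/(-107 - 54) = -427/369 + 11/(-161) = -427*1/369 + 11*(-1/161) = -427/369 - 11/161 = -72806/59409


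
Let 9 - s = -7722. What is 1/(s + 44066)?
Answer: 1/51797 ≈ 1.9306e-5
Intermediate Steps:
s = 7731 (s = 9 - 1*(-7722) = 9 + 7722 = 7731)
1/(s + 44066) = 1/(7731 + 44066) = 1/51797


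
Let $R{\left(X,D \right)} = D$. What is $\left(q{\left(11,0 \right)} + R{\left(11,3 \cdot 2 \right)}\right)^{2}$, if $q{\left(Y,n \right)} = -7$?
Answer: $1$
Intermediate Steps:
$\left(q{\left(11,0 \right)} + R{\left(11,3 \cdot 2 \right)}\right)^{2} = \left(-7 + 3 \cdot 2\right)^{2} = \left(-7 + 6\right)^{2} = \left(-1\right)^{2} = 1$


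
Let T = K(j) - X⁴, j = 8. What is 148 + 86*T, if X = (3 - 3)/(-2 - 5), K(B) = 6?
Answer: 664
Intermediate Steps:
X = 0 (X = 0/(-7) = 0*(-⅐) = 0)
T = 6 (T = 6 - 1*0⁴ = 6 - 1*0 = 6 + 0 = 6)
148 + 86*T = 148 + 86*6 = 148 + 516 = 664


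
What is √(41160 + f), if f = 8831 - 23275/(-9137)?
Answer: √4173699750754/9137 ≈ 223.59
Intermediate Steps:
f = 80712122/9137 (f = 8831 - 23275*(-1)/9137 = 8831 - 1*(-23275/9137) = 8831 + 23275/9137 = 80712122/9137 ≈ 8833.5)
√(41160 + f) = √(41160 + 80712122/9137) = √(456791042/9137) = √4173699750754/9137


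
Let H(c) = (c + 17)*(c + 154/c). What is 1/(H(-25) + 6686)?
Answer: 25/173382 ≈ 0.00014419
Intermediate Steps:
H(c) = (17 + c)*(c + 154/c)
1/(H(-25) + 6686) = 1/((154 + (-25)² + 17*(-25) + 2618/(-25)) + 6686) = 1/((154 + 625 - 425 + 2618*(-1/25)) + 6686) = 1/((154 + 625 - 425 - 2618/25) + 6686) = 1/(6232/25 + 6686) = 1/(173382/25) = 25/173382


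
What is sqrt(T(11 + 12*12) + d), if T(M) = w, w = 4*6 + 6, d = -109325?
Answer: I*sqrt(109295) ≈ 330.6*I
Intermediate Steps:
w = 30 (w = 24 + 6 = 30)
T(M) = 30
sqrt(T(11 + 12*12) + d) = sqrt(30 - 109325) = sqrt(-109295) = I*sqrt(109295)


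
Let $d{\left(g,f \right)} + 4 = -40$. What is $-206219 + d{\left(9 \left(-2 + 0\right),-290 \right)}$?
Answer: $-206263$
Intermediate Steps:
$d{\left(g,f \right)} = -44$ ($d{\left(g,f \right)} = -4 - 40 = -44$)
$-206219 + d{\left(9 \left(-2 + 0\right),-290 \right)} = -206219 - 44 = -206263$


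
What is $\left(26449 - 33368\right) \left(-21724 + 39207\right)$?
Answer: $-120964877$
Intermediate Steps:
$\left(26449 - 33368\right) \left(-21724 + 39207\right) = \left(-6919\right) 17483 = -120964877$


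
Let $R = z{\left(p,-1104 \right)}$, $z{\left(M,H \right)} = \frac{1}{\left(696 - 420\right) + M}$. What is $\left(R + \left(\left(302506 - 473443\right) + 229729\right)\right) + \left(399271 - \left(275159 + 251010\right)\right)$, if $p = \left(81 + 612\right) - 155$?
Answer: $- \frac{55438283}{814} \approx -68106.0$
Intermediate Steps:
$p = 538$ ($p = 693 - 155 = 538$)
$z{\left(M,H \right)} = \frac{1}{276 + M}$ ($z{\left(M,H \right)} = \frac{1}{\left(696 - 420\right) + M} = \frac{1}{276 + M}$)
$R = \frac{1}{814}$ ($R = \frac{1}{276 + 538} = \frac{1}{814} \approx 0.0012285$)
$\left(R + \left(\left(302506 - 473443\right) + 229729\right)\right) + \left(399271 - \left(275159 + 251010\right)\right) = \left(\frac{1}{814} + \left(\left(302506 - 473443\right) + 229729\right)\right) + \left(399271 - \left(275159 + 251010\right)\right) = \left(\frac{1}{814} + \left(-170937 + 229729\right)\right) + \left(399271 - 526169\right) = \left(\frac{1}{814} + 58792\right) + \left(399271 - 526169\right) = \frac{47856689}{814} - 126898 = - \frac{55438283}{814}$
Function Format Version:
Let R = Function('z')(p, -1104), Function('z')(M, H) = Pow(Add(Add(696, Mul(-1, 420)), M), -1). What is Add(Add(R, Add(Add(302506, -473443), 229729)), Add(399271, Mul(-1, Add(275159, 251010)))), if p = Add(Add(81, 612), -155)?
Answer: Rational(-55438283, 814) ≈ -68106.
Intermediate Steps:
p = 538 (p = Add(693, -155) = 538)
Function('z')(M, H) = Pow(Add(276, M), -1) (Function('z')(M, H) = Pow(Add(Add(696, -420), M), -1) = Pow(Add(276, M), -1))
R = Rational(1, 814) (R = Pow(Add(276, 538), -1) = Pow(814, -1) = Rational(1, 814) ≈ 0.0012285)
Add(Add(R, Add(Add(302506, -473443), 229729)), Add(399271, Mul(-1, Add(275159, 251010)))) = Add(Add(Rational(1, 814), Add(Add(302506, -473443), 229729)), Add(399271, Mul(-1, Add(275159, 251010)))) = Add(Add(Rational(1, 814), Add(-170937, 229729)), Add(399271, Mul(-1, 526169))) = Add(Add(Rational(1, 814), 58792), Add(399271, -526169)) = Add(Rational(47856689, 814), -126898) = Rational(-55438283, 814)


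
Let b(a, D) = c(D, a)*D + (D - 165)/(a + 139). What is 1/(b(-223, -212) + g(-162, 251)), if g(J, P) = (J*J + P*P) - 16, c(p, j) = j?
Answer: 84/11466797 ≈ 7.3255e-6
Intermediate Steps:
g(J, P) = -16 + J² + P² (g(J, P) = (J² + P²) - 16 = -16 + J² + P²)
b(a, D) = D*a + (-165 + D)/(139 + a) (b(a, D) = a*D + (D - 165)/(a + 139) = D*a + (-165 + D)/(139 + a))
1/(b(-223, -212) + g(-162, 251)) = 1/((-165 - 212 - 212*(-223)² + 139*(-212)*(-223))/(139 - 223) + (-16 + (-162)² + 251²)) = 1/((-165 - 212 - 212*49729 + 6571364)/(-84) + (-16 + 26244 + 63001)) = 1/(-(-165 - 212 - 10542548 + 6571364)/84 + 89229) = 1/(-1/84*(-3971561) + 89229) = 1/(3971561/84 + 89229) = 1/(11466797/84) = 84/11466797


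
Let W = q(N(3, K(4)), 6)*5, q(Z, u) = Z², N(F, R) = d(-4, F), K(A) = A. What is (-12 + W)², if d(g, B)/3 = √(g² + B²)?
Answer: 1238769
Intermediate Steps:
d(g, B) = 3*√(B² + g²) (d(g, B) = 3*√(g² + B²) = 3*√(B² + g²))
N(F, R) = 3*√(16 + F²) (N(F, R) = 3*√(F² + (-4)²) = 3*√(F² + 16) = 3*√(16 + F²))
W = 1125 (W = (3*√(16 + 3²))²*5 = (3*√(16 + 9))²*5 = (3*√25)²*5 = (3*5)²*5 = 15²*5 = 225*5 = 1125)
(-12 + W)² = (-12 + 1125)² = 1113² = 1238769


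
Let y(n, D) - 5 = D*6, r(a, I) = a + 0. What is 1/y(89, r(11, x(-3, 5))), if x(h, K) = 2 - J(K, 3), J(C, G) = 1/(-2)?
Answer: 1/71 ≈ 0.014085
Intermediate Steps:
J(C, G) = -½
x(h, K) = 5/2 (x(h, K) = 2 - 1*(-½) = 2 + ½ = 5/2)
r(a, I) = a
y(n, D) = 5 + 6*D (y(n, D) = 5 + D*6 = 5 + 6*D)
1/y(89, r(11, x(-3, 5))) = 1/(5 + 6*11) = 1/(5 + 66) = 1/71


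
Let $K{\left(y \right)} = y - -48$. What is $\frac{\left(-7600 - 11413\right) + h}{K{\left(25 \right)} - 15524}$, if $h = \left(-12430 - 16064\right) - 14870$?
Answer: $\frac{62377}{15451} \approx 4.0371$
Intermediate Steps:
$K{\left(y \right)} = 48 + y$ ($K{\left(y \right)} = y + 48 = 48 + y$)
$h = -43364$ ($h = -28494 - 14870 = -43364$)
$\frac{\left(-7600 - 11413\right) + h}{K{\left(25 \right)} - 15524} = \frac{\left(-7600 - 11413\right) - 43364}{\left(48 + 25\right) - 15524} = \frac{-19013 - 43364}{73 - 15524} = - \frac{62377}{-15451} = \left(-62377\right) \left(- \frac{1}{15451}\right) = \frac{62377}{15451}$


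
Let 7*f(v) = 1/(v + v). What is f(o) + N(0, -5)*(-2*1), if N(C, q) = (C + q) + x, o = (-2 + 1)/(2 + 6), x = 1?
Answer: 52/7 ≈ 7.4286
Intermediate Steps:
o = -⅛ (o = -1/8 = -1*⅛ = -⅛ ≈ -0.12500)
f(v) = 1/(14*v) (f(v) = 1/(7*(v + v)) = 1/(7*((2*v))) = (1/(2*v))/7 = 1/(14*v))
N(C, q) = 1 + C + q (N(C, q) = (C + q) + 1 = 1 + C + q)
f(o) + N(0, -5)*(-2*1) = 1/(14*(-⅛)) + (1 + 0 - 5)*(-2*1) = (1/14)*(-8) - 4*(-2) = -4/7 + 8 = 52/7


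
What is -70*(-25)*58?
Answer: 101500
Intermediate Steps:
-70*(-25)*58 = 1750*58 = 101500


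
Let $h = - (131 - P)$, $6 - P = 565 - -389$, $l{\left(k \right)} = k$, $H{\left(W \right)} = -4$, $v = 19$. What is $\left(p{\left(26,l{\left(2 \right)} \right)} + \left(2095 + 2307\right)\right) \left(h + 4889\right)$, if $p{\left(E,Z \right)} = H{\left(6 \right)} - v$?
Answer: $16683990$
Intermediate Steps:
$p{\left(E,Z \right)} = -23$ ($p{\left(E,Z \right)} = -4 - 19 = -23$)
$P = -948$ ($P = 6 - \left(565 - -389\right) = 6 - \left(565 + 389\right) = 6 - 954 = -948$)
$h = -1079$ ($h = - (131 - -948) = - (131 + 948) = \left(-1\right) 1079 = -1079$)
$\left(p{\left(26,l{\left(2 \right)} \right)} + \left(2095 + 2307\right)\right) \left(h + 4889\right) = \left(-23 + \left(2095 + 2307\right)\right) \left(-1079 + 4889\right) = \left(-23 + 4402\right) 3810 = 4379 \cdot 3810 = 16683990$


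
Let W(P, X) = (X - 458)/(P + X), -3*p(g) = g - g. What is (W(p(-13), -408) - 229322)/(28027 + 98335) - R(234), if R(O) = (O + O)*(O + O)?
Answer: -5646014161607/25777848 ≈ -2.1903e+5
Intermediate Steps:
p(g) = 0 (p(g) = -(g - g)/3 = -⅓*0 = 0)
W(P, X) = (-458 + X)/(P + X)
R(O) = 4*O² (R(O) = (2*O)*(2*O) = 4*O²)
(W(p(-13), -408) - 229322)/(28027 + 98335) - R(234) = ((-458 - 408)/(0 - 408) - 229322)/(28027 + 98335) - 4*234² = (-866/(-408) - 229322)/126362 - 4*54756 = (-1/408*(-866) - 229322)*(1/126362) - 1*219024 = (433/204 - 229322)*(1/126362) - 219024 = -46781255/204*1/126362 - 219024 = -46781255/25777848 - 219024 = -5646014161607/25777848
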